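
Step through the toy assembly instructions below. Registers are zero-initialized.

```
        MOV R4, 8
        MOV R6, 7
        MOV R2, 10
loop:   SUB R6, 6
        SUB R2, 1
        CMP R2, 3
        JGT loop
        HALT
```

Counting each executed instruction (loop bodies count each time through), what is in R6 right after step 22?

MOV R4, 8 → R4=8
MOV R6, 7 → R6=7
MOV R2, 10 → R2=10
SUB R6, 6 → R6=7-6=1
SUB R2, 1 → R2=10-1=9
CMP R2, 3  (cmp 9,3)
JGT loop: taken
SUB R6, 6 → R6=1-6=-5
SUB R2, 1 → R2=9-1=8
CMP R2, 3  (cmp 8,3)
JGT loop: taken
SUB R6, 6 → R6=(-5)-6=-11
SUB R2, 1 → R2=8-1=7
CMP R2, 3  (cmp 7,3)
JGT loop: taken
SUB R6, 6 → R6=(-11)-6=-17
SUB R2, 1 → R2=7-1=6
CMP R2, 3  (cmp 6,3)
JGT loop: taken
SUB R6, 6 → R6=(-17)-6=-23
SUB R2, 1 → R2=6-1=5
CMP R2, 3  (cmp 5,3)
After step 22: R6 = -23.

-23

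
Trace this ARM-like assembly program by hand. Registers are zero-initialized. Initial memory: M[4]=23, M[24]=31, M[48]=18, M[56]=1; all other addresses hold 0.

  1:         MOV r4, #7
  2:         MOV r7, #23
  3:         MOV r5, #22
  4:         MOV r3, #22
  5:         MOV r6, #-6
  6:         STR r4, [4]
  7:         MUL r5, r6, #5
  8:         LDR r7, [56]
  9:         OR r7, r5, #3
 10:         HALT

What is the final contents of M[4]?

7

r4=7
r7=23
r5=22
r3=22
r6=-6
STR r4, [4] → M[4]=7
r5=(-6)*5=-30
r7=M[56]=1
r7=(-30)|3=-29
halt.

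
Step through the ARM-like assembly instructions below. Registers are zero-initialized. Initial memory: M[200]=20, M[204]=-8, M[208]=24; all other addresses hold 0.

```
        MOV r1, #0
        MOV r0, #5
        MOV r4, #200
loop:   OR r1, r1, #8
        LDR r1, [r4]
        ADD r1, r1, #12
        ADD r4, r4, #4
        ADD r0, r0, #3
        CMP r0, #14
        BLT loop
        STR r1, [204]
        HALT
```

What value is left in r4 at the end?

after MOV r1, #0: r1=0
after MOV r0, #5: r0=5
after MOV r4, #200: r4=200
after OR r1, r1, #8: r1=0|8=8
after LDR r1, [r4]: r1=M[200]=20
after ADD r1, r1, #12: r1=20+12=32
after ADD r4, r4, #4: r4=200+4=204
after ADD r0, r0, #3: r0=5+3=8
CMP r0, #14  (cmp 8,14)
BLT loop: taken
after OR r1, r1, #8: r1=32|8=40
after LDR r1, [r4]: r1=M[204]=-8
after ADD r1, r1, #12: r1=(-8)+12=4
after ADD r4, r4, #4: r4=204+4=208
after ADD r0, r0, #3: r0=8+3=11
CMP r0, #14  (cmp 11,14)
BLT loop: taken
after OR r1, r1, #8: r1=4|8=12
after LDR r1, [r4]: r1=M[208]=24
after ADD r1, r1, #12: r1=24+12=36
after ADD r4, r4, #4: r4=208+4=212
after ADD r0, r0, #3: r0=11+3=14
CMP r0, #14  (cmp 14,14)
BLT loop: not taken
STR r1, [204] → M[204]=36
halt.

212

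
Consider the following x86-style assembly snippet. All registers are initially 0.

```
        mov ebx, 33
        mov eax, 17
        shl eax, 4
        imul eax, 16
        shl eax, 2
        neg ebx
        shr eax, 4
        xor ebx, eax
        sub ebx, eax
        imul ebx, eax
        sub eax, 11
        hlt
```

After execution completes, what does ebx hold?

-2403392

ebx=33
eax=17
eax=17<<4=272
eax=272*16=4352
eax=4352<<2=17408
ebx=-(33)=-33
eax=17408>>4=1088
ebx=(-33)^1088=-1121
ebx=(-1121)-1088=-2209
ebx=(-2209)*1088=-2403392
eax=1088-11=1077
halt.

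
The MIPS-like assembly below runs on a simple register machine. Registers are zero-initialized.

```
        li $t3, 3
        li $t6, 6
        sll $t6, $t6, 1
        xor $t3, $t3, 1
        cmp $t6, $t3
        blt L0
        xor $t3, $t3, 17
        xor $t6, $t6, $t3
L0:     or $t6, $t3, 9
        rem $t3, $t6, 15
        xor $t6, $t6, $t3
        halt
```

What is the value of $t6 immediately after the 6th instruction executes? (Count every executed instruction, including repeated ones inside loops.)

$t3=3
$t6=6
$t6=6<<1=12
$t3=3^1=2
cmp $t6, $t3  (cmp 12,2)
blt L0: not taken
After step 6: $t6 = 12.

12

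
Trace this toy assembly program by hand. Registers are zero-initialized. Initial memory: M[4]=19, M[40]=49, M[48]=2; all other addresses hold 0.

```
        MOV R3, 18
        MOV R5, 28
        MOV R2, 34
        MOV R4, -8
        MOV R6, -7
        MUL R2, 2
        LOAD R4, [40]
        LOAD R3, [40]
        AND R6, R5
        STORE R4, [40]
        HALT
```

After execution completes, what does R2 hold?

68

R3=18
R5=28
R2=34
R4=-8
R6=-7
R2=34*2=68
R4=M[40]=49
R3=M[40]=49
R6=(-7)&28=24
STORE R4, [40] → M[40]=49
halt.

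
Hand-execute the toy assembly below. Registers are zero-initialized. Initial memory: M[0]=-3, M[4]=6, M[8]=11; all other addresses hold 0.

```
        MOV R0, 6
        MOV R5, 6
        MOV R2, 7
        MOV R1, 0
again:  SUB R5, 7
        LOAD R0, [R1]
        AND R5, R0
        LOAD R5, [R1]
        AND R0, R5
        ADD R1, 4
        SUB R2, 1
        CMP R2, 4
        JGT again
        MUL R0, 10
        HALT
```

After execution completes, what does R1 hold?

R0=6
R5=6
R2=7
R1=0
R5=6-7=-1
R0=M[0]=-3
R5=(-1)&(-3)=-3
R5=M[0]=-3
R0=(-3)&(-3)=-3
R1=0+4=4
R2=7-1=6
CMP R2, 4  (cmp 6,4)
JGT again: taken
R5=(-3)-7=-10
R0=M[4]=6
R5=(-10)&6=6
R5=M[4]=6
R0=6&6=6
R1=4+4=8
R2=6-1=5
CMP R2, 4  (cmp 5,4)
JGT again: taken
R5=6-7=-1
R0=M[8]=11
R5=(-1)&11=11
R5=M[8]=11
R0=11&11=11
R1=8+4=12
R2=5-1=4
CMP R2, 4  (cmp 4,4)
JGT again: not taken
R0=11*10=110
halt.

12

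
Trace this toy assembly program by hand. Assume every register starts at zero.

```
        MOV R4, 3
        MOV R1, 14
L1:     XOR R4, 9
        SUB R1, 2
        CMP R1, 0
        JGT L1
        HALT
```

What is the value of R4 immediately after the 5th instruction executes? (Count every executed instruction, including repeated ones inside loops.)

10

R4=3
R1=14
R4=3^9=10
R1=14-2=12
CMP R1, 0  (cmp 12,0)
After step 5: R4 = 10.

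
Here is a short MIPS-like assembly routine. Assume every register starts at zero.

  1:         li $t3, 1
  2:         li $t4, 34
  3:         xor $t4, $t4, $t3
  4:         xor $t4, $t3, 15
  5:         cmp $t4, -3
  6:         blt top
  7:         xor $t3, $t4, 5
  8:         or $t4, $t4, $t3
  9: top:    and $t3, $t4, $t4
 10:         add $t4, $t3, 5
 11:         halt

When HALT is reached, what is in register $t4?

after li $t3, 1: $t3=1
after li $t4, 34: $t4=34
after xor $t4, $t4, $t3: $t4=34^1=35
after xor $t4, $t3, 15: $t4=1^15=14
cmp $t4, -3  (cmp 14,-3)
blt top: not taken
after xor $t3, $t4, 5: $t3=14^5=11
after or $t4, $t4, $t3: $t4=14|11=15
after and $t3, $t4, $t4: $t3=15&15=15
after add $t4, $t3, 5: $t4=15+5=20
halt.

20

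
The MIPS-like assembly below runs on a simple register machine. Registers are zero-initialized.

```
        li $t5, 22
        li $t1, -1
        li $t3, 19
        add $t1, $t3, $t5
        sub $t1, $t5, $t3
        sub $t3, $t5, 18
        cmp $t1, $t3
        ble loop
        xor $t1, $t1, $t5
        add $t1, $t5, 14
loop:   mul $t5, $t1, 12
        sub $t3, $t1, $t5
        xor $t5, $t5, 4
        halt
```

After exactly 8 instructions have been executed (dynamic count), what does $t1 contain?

$t5=22
$t1=-1
$t3=19
$t1=19+22=41
$t1=22-19=3
$t3=22-18=4
cmp $t1, $t3  (cmp 3,4)
ble loop: taken
After step 8: $t1 = 3.

3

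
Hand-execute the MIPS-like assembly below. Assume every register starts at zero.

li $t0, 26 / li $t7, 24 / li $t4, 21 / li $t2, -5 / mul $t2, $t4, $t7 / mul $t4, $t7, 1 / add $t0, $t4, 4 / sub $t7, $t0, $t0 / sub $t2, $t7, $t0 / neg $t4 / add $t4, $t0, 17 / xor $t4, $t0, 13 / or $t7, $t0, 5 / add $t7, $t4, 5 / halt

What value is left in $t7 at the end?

li $t0, 26 → $t0=26
li $t7, 24 → $t7=24
li $t4, 21 → $t4=21
li $t2, -5 → $t2=-5
mul $t2, $t4, $t7 → $t2=21*24=504
mul $t4, $t7, 1 → $t4=24*1=24
add $t0, $t4, 4 → $t0=24+4=28
sub $t7, $t0, $t0 → $t7=28-28=0
sub $t2, $t7, $t0 → $t2=0-28=-28
neg $t4 → $t4=-(24)=-24
add $t4, $t0, 17 → $t4=28+17=45
xor $t4, $t0, 13 → $t4=28^13=17
or $t7, $t0, 5 → $t7=28|5=29
add $t7, $t4, 5 → $t7=17+5=22
halt.

22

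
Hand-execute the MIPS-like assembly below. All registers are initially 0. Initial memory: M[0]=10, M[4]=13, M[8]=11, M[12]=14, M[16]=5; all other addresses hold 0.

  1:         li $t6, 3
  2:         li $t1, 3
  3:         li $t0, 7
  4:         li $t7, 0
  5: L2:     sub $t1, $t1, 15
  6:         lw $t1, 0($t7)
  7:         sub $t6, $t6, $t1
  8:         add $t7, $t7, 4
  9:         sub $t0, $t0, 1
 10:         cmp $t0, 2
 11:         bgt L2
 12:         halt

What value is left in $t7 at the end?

after li $t6, 3: $t6=3
after li $t1, 3: $t1=3
after li $t0, 7: $t0=7
after li $t7, 0: $t7=0
after sub $t1, $t1, 15: $t1=3-15=-12
after lw $t1, 0($t7): $t1=M[0]=10
after sub $t6, $t6, $t1: $t6=3-10=-7
after add $t7, $t7, 4: $t7=0+4=4
after sub $t0, $t0, 1: $t0=7-1=6
cmp $t0, 2  (cmp 6,2)
bgt L2: taken
after sub $t1, $t1, 15: $t1=10-15=-5
after lw $t1, 0($t7): $t1=M[4]=13
after sub $t6, $t6, $t1: $t6=(-7)-13=-20
after add $t7, $t7, 4: $t7=4+4=8
after sub $t0, $t0, 1: $t0=6-1=5
cmp $t0, 2  (cmp 5,2)
bgt L2: taken
after sub $t1, $t1, 15: $t1=13-15=-2
after lw $t1, 0($t7): $t1=M[8]=11
after sub $t6, $t6, $t1: $t6=(-20)-11=-31
after add $t7, $t7, 4: $t7=8+4=12
after sub $t0, $t0, 1: $t0=5-1=4
cmp $t0, 2  (cmp 4,2)
bgt L2: taken
after sub $t1, $t1, 15: $t1=11-15=-4
after lw $t1, 0($t7): $t1=M[12]=14
after sub $t6, $t6, $t1: $t6=(-31)-14=-45
after add $t7, $t7, 4: $t7=12+4=16
after sub $t0, $t0, 1: $t0=4-1=3
cmp $t0, 2  (cmp 3,2)
bgt L2: taken
after sub $t1, $t1, 15: $t1=14-15=-1
after lw $t1, 0($t7): $t1=M[16]=5
after sub $t6, $t6, $t1: $t6=(-45)-5=-50
after add $t7, $t7, 4: $t7=16+4=20
after sub $t0, $t0, 1: $t0=3-1=2
cmp $t0, 2  (cmp 2,2)
bgt L2: not taken
halt.

20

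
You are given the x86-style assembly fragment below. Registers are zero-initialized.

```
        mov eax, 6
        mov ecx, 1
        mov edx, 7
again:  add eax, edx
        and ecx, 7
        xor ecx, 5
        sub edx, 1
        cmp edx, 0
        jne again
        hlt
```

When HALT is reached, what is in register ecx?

4

after mov eax, 6: eax=6
after mov ecx, 1: ecx=1
after mov edx, 7: edx=7
after add eax, edx: eax=6+7=13
after and ecx, 7: ecx=1&7=1
after xor ecx, 5: ecx=1^5=4
after sub edx, 1: edx=7-1=6
cmp edx, 0  (cmp 6,0)
jne again: taken
after add eax, edx: eax=13+6=19
after and ecx, 7: ecx=4&7=4
after xor ecx, 5: ecx=4^5=1
after sub edx, 1: edx=6-1=5
cmp edx, 0  (cmp 5,0)
jne again: taken
after add eax, edx: eax=19+5=24
after and ecx, 7: ecx=1&7=1
after xor ecx, 5: ecx=1^5=4
after sub edx, 1: edx=5-1=4
cmp edx, 0  (cmp 4,0)
jne again: taken
after add eax, edx: eax=24+4=28
after and ecx, 7: ecx=4&7=4
after xor ecx, 5: ecx=4^5=1
after sub edx, 1: edx=4-1=3
cmp edx, 0  (cmp 3,0)
jne again: taken
after add eax, edx: eax=28+3=31
after and ecx, 7: ecx=1&7=1
after xor ecx, 5: ecx=1^5=4
after sub edx, 1: edx=3-1=2
cmp edx, 0  (cmp 2,0)
jne again: taken
after add eax, edx: eax=31+2=33
after and ecx, 7: ecx=4&7=4
after xor ecx, 5: ecx=4^5=1
after sub edx, 1: edx=2-1=1
cmp edx, 0  (cmp 1,0)
jne again: taken
after add eax, edx: eax=33+1=34
after and ecx, 7: ecx=1&7=1
after xor ecx, 5: ecx=1^5=4
after sub edx, 1: edx=1-1=0
cmp edx, 0  (cmp 0,0)
jne again: not taken
halt.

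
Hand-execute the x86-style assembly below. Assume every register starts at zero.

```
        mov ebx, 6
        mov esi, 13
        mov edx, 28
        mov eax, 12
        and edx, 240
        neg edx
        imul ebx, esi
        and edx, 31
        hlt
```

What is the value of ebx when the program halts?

mov ebx, 6 → ebx=6
mov esi, 13 → esi=13
mov edx, 28 → edx=28
mov eax, 12 → eax=12
and edx, 240 → edx=28&240=16
neg edx → edx=-(16)=-16
imul ebx, esi → ebx=6*13=78
and edx, 31 → edx=(-16)&31=16
halt.

78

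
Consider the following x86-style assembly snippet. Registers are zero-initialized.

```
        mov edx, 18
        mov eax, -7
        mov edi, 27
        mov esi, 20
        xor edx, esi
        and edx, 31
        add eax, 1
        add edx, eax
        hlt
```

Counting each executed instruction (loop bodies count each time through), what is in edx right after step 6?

edx=18
eax=-7
edi=27
esi=20
edx=18^20=6
edx=6&31=6
After step 6: edx = 6.

6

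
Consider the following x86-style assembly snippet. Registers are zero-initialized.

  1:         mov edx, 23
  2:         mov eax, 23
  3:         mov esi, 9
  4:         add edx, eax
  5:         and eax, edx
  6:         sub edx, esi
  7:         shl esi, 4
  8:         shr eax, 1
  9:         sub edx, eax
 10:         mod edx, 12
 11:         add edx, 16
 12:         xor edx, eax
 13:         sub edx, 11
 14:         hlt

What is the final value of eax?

3

mov edx, 23 → edx=23
mov eax, 23 → eax=23
mov esi, 9 → esi=9
add edx, eax → edx=23+23=46
and eax, edx → eax=23&46=6
sub edx, esi → edx=46-9=37
shl esi, 4 → esi=9<<4=144
shr eax, 1 → eax=6>>1=3
sub edx, eax → edx=37-3=34
mod edx, 12 → edx=34%12=10
add edx, 16 → edx=10+16=26
xor edx, eax → edx=26^3=25
sub edx, 11 → edx=25-11=14
halt.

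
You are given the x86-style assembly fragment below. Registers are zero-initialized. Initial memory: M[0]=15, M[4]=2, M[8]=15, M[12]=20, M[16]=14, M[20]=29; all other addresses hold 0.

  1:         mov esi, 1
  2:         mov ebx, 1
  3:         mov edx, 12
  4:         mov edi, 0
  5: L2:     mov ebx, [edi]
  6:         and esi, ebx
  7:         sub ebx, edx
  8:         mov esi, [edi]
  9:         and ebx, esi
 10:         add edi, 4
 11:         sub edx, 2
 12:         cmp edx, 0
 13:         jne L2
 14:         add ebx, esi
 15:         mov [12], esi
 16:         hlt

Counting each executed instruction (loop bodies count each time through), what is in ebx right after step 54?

esi=1
ebx=1
edx=12
edi=0
ebx=M[0]=15
esi=1&15=1
ebx=15-12=3
esi=M[0]=15
ebx=3&15=3
edi=0+4=4
edx=12-2=10
cmp edx, 0  (cmp 10,0)
jne L2: taken
ebx=M[4]=2
esi=15&2=2
ebx=2-10=-8
esi=M[4]=2
ebx=(-8)&2=0
edi=4+4=8
edx=10-2=8
cmp edx, 0  (cmp 8,0)
jne L2: taken
ebx=M[8]=15
esi=2&15=2
ebx=15-8=7
esi=M[8]=15
ebx=7&15=7
edi=8+4=12
edx=8-2=6
cmp edx, 0  (cmp 6,0)
jne L2: taken
ebx=M[12]=20
esi=15&20=4
ebx=20-6=14
esi=M[12]=20
ebx=14&20=4
edi=12+4=16
edx=6-2=4
cmp edx, 0  (cmp 4,0)
jne L2: taken
ebx=M[16]=14
esi=20&14=4
ebx=14-4=10
esi=M[16]=14
ebx=10&14=10
edi=16+4=20
edx=4-2=2
cmp edx, 0  (cmp 2,0)
jne L2: taken
ebx=M[20]=29
esi=14&29=12
ebx=29-2=27
esi=M[20]=29
ebx=27&29=25
After step 54: ebx = 25.

25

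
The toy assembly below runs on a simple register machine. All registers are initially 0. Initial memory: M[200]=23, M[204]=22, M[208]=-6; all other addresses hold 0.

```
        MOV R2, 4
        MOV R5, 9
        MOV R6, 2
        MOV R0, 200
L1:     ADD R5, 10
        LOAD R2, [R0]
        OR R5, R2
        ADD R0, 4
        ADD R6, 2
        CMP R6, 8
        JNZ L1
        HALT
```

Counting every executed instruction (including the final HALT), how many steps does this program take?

R2=4
R5=9
R6=2
R0=200
R5=9+10=19
R2=M[200]=23
R5=19|23=23
R0=200+4=204
R6=2+2=4
CMP R6, 8  (cmp 4,8)
JNZ L1: taken
R5=23+10=33
R2=M[204]=22
R5=33|22=55
R0=204+4=208
R6=4+2=6
CMP R6, 8  (cmp 6,8)
JNZ L1: taken
R5=55+10=65
R2=M[208]=-6
R5=65|(-6)=-5
R0=208+4=212
R6=6+2=8
CMP R6, 8  (cmp 8,8)
JNZ L1: not taken
halt.
Total executed instructions: 26.

26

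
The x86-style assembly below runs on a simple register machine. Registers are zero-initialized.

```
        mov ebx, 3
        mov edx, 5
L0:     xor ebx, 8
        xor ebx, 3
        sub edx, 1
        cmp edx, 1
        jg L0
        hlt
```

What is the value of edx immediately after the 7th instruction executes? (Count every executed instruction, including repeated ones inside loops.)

mov ebx, 3 → ebx=3
mov edx, 5 → edx=5
xor ebx, 8 → ebx=3^8=11
xor ebx, 3 → ebx=11^3=8
sub edx, 1 → edx=5-1=4
cmp edx, 1  (cmp 4,1)
jg L0: taken
After step 7: edx = 4.

4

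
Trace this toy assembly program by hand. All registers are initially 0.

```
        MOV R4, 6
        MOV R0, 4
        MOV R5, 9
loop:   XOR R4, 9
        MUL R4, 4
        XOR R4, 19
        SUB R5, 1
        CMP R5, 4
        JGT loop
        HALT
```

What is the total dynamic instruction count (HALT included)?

R4=6
R0=4
R5=9
R4=6^9=15
R4=15*4=60
R4=60^19=47
R5=9-1=8
CMP R5, 4  (cmp 8,4)
JGT loop: taken
R4=47^9=38
R4=38*4=152
R4=152^19=139
R5=8-1=7
CMP R5, 4  (cmp 7,4)
JGT loop: taken
R4=139^9=130
R4=130*4=520
R4=520^19=539
R5=7-1=6
CMP R5, 4  (cmp 6,4)
JGT loop: taken
R4=539^9=530
R4=530*4=2120
R4=2120^19=2139
R5=6-1=5
CMP R5, 4  (cmp 5,4)
JGT loop: taken
R4=2139^9=2130
R4=2130*4=8520
R4=8520^19=8539
R5=5-1=4
CMP R5, 4  (cmp 4,4)
JGT loop: not taken
halt.
Total executed instructions: 34.

34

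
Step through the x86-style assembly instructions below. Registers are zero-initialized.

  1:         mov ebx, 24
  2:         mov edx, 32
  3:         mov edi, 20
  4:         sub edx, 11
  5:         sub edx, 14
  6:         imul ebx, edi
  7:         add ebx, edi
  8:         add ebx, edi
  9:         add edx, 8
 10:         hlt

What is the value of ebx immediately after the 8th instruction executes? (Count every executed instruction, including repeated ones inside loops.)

520

after mov ebx, 24: ebx=24
after mov edx, 32: edx=32
after mov edi, 20: edi=20
after sub edx, 11: edx=32-11=21
after sub edx, 14: edx=21-14=7
after imul ebx, edi: ebx=24*20=480
after add ebx, edi: ebx=480+20=500
after add ebx, edi: ebx=500+20=520
After step 8: ebx = 520.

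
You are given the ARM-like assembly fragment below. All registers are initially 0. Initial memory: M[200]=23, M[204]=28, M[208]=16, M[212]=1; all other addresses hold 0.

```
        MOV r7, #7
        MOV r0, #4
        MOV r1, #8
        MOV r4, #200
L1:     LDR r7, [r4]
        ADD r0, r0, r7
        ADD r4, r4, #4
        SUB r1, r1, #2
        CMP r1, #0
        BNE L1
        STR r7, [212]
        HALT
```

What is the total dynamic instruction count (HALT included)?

r7=7
r0=4
r1=8
r4=200
r7=M[200]=23
r0=4+23=27
r4=200+4=204
r1=8-2=6
CMP r1, #0  (cmp 6,0)
BNE L1: taken
r7=M[204]=28
r0=27+28=55
r4=204+4=208
r1=6-2=4
CMP r1, #0  (cmp 4,0)
BNE L1: taken
r7=M[208]=16
r0=55+16=71
r4=208+4=212
r1=4-2=2
CMP r1, #0  (cmp 2,0)
BNE L1: taken
r7=M[212]=1
r0=71+1=72
r4=212+4=216
r1=2-2=0
CMP r1, #0  (cmp 0,0)
BNE L1: not taken
STR r7, [212] → M[212]=1
halt.
Total executed instructions: 30.

30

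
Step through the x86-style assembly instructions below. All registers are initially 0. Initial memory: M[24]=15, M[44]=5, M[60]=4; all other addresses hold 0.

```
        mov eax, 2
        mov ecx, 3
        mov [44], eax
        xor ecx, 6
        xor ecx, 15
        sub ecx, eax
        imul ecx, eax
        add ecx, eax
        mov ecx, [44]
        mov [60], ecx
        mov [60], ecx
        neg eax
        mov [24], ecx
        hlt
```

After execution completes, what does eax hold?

after mov eax, 2: eax=2
after mov ecx, 3: ecx=3
mov [44], eax → M[44]=2
after xor ecx, 6: ecx=3^6=5
after xor ecx, 15: ecx=5^15=10
after sub ecx, eax: ecx=10-2=8
after imul ecx, eax: ecx=8*2=16
after add ecx, eax: ecx=16+2=18
after mov ecx, [44]: ecx=M[44]=2
mov [60], ecx → M[60]=2
mov [60], ecx → M[60]=2
after neg eax: eax=-(2)=-2
mov [24], ecx → M[24]=2
halt.

-2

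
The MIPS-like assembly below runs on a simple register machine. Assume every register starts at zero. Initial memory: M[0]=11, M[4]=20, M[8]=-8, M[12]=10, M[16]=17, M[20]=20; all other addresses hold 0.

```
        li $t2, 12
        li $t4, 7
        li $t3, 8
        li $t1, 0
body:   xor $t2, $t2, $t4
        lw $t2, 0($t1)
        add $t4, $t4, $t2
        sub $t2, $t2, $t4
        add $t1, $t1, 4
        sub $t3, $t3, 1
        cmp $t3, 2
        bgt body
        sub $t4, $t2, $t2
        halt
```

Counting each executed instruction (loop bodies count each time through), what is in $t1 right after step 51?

24

after li $t2, 12: $t2=12
after li $t4, 7: $t4=7
after li $t3, 8: $t3=8
after li $t1, 0: $t1=0
after xor $t2, $t2, $t4: $t2=12^7=11
after lw $t2, 0($t1): $t2=M[0]=11
after add $t4, $t4, $t2: $t4=7+11=18
after sub $t2, $t2, $t4: $t2=11-18=-7
after add $t1, $t1, 4: $t1=0+4=4
after sub $t3, $t3, 1: $t3=8-1=7
cmp $t3, 2  (cmp 7,2)
bgt body: taken
after xor $t2, $t2, $t4: $t2=(-7)^18=-21
after lw $t2, 0($t1): $t2=M[4]=20
after add $t4, $t4, $t2: $t4=18+20=38
after sub $t2, $t2, $t4: $t2=20-38=-18
after add $t1, $t1, 4: $t1=4+4=8
after sub $t3, $t3, 1: $t3=7-1=6
cmp $t3, 2  (cmp 6,2)
bgt body: taken
after xor $t2, $t2, $t4: $t2=(-18)^38=-56
after lw $t2, 0($t1): $t2=M[8]=-8
after add $t4, $t4, $t2: $t4=38+(-8)=30
after sub $t2, $t2, $t4: $t2=(-8)-30=-38
after add $t1, $t1, 4: $t1=8+4=12
after sub $t3, $t3, 1: $t3=6-1=5
cmp $t3, 2  (cmp 5,2)
bgt body: taken
after xor $t2, $t2, $t4: $t2=(-38)^30=-60
after lw $t2, 0($t1): $t2=M[12]=10
after add $t4, $t4, $t2: $t4=30+10=40
after sub $t2, $t2, $t4: $t2=10-40=-30
after add $t1, $t1, 4: $t1=12+4=16
after sub $t3, $t3, 1: $t3=5-1=4
cmp $t3, 2  (cmp 4,2)
bgt body: taken
after xor $t2, $t2, $t4: $t2=(-30)^40=-54
after lw $t2, 0($t1): $t2=M[16]=17
after add $t4, $t4, $t2: $t4=40+17=57
after sub $t2, $t2, $t4: $t2=17-57=-40
after add $t1, $t1, 4: $t1=16+4=20
after sub $t3, $t3, 1: $t3=4-1=3
cmp $t3, 2  (cmp 3,2)
bgt body: taken
after xor $t2, $t2, $t4: $t2=(-40)^57=-31
after lw $t2, 0($t1): $t2=M[20]=20
after add $t4, $t4, $t2: $t4=57+20=77
after sub $t2, $t2, $t4: $t2=20-77=-57
after add $t1, $t1, 4: $t1=20+4=24
after sub $t3, $t3, 1: $t3=3-1=2
cmp $t3, 2  (cmp 2,2)
After step 51: $t1 = 24.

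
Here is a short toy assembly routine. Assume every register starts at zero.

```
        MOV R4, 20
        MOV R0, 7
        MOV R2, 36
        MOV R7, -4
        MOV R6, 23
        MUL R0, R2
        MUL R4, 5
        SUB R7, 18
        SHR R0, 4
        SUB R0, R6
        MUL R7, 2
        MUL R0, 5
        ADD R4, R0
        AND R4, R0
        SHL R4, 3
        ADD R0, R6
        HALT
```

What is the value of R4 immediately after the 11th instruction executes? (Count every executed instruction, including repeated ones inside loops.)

MOV R4, 20 → R4=20
MOV R0, 7 → R0=7
MOV R2, 36 → R2=36
MOV R7, -4 → R7=-4
MOV R6, 23 → R6=23
MUL R0, R2 → R0=7*36=252
MUL R4, 5 → R4=20*5=100
SUB R7, 18 → R7=(-4)-18=-22
SHR R0, 4 → R0=252>>4=15
SUB R0, R6 → R0=15-23=-8
MUL R7, 2 → R7=(-22)*2=-44
After step 11: R4 = 100.

100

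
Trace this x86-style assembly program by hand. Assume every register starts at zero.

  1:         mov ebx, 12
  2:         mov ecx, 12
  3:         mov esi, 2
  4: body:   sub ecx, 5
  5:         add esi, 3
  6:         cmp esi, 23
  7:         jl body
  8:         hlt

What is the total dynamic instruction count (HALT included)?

32

mov ebx, 12 → ebx=12
mov ecx, 12 → ecx=12
mov esi, 2 → esi=2
sub ecx, 5 → ecx=12-5=7
add esi, 3 → esi=2+3=5
cmp esi, 23  (cmp 5,23)
jl body: taken
sub ecx, 5 → ecx=7-5=2
add esi, 3 → esi=5+3=8
cmp esi, 23  (cmp 8,23)
jl body: taken
sub ecx, 5 → ecx=2-5=-3
add esi, 3 → esi=8+3=11
cmp esi, 23  (cmp 11,23)
jl body: taken
sub ecx, 5 → ecx=(-3)-5=-8
add esi, 3 → esi=11+3=14
cmp esi, 23  (cmp 14,23)
jl body: taken
sub ecx, 5 → ecx=(-8)-5=-13
add esi, 3 → esi=14+3=17
cmp esi, 23  (cmp 17,23)
jl body: taken
sub ecx, 5 → ecx=(-13)-5=-18
add esi, 3 → esi=17+3=20
cmp esi, 23  (cmp 20,23)
jl body: taken
sub ecx, 5 → ecx=(-18)-5=-23
add esi, 3 → esi=20+3=23
cmp esi, 23  (cmp 23,23)
jl body: not taken
halt.
Total executed instructions: 32.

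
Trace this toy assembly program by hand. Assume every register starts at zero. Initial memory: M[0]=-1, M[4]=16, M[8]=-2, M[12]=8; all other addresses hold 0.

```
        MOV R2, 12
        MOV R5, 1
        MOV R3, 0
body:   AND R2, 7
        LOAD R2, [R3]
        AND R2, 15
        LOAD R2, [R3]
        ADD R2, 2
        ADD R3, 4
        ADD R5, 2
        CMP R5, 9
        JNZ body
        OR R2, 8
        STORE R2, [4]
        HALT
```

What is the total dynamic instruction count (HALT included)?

42

R2=12
R5=1
R3=0
R2=12&7=4
R2=M[0]=-1
R2=(-1)&15=15
R2=M[0]=-1
R2=(-1)+2=1
R3=0+4=4
R5=1+2=3
CMP R5, 9  (cmp 3,9)
JNZ body: taken
R2=1&7=1
R2=M[4]=16
R2=16&15=0
R2=M[4]=16
R2=16+2=18
R3=4+4=8
R5=3+2=5
CMP R5, 9  (cmp 5,9)
JNZ body: taken
R2=18&7=2
R2=M[8]=-2
R2=(-2)&15=14
R2=M[8]=-2
R2=(-2)+2=0
R3=8+4=12
R5=5+2=7
CMP R5, 9  (cmp 7,9)
JNZ body: taken
R2=0&7=0
R2=M[12]=8
R2=8&15=8
R2=M[12]=8
R2=8+2=10
R3=12+4=16
R5=7+2=9
CMP R5, 9  (cmp 9,9)
JNZ body: not taken
R2=10|8=10
STORE R2, [4] → M[4]=10
halt.
Total executed instructions: 42.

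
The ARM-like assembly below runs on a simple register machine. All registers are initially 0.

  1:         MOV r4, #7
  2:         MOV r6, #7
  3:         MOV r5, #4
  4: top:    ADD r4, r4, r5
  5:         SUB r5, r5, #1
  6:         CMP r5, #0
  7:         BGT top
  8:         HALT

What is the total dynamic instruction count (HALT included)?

20

after MOV r4, #7: r4=7
after MOV r6, #7: r6=7
after MOV r5, #4: r5=4
after ADD r4, r4, r5: r4=7+4=11
after SUB r5, r5, #1: r5=4-1=3
CMP r5, #0  (cmp 3,0)
BGT top: taken
after ADD r4, r4, r5: r4=11+3=14
after SUB r5, r5, #1: r5=3-1=2
CMP r5, #0  (cmp 2,0)
BGT top: taken
after ADD r4, r4, r5: r4=14+2=16
after SUB r5, r5, #1: r5=2-1=1
CMP r5, #0  (cmp 1,0)
BGT top: taken
after ADD r4, r4, r5: r4=16+1=17
after SUB r5, r5, #1: r5=1-1=0
CMP r5, #0  (cmp 0,0)
BGT top: not taken
halt.
Total executed instructions: 20.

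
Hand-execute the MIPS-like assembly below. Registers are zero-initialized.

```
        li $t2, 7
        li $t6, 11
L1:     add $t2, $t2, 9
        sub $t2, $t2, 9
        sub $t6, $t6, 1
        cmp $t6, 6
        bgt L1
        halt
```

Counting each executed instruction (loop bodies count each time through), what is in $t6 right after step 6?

li $t2, 7 → $t2=7
li $t6, 11 → $t6=11
add $t2, $t2, 9 → $t2=7+9=16
sub $t2, $t2, 9 → $t2=16-9=7
sub $t6, $t6, 1 → $t6=11-1=10
cmp $t6, 6  (cmp 10,6)
After step 6: $t6 = 10.

10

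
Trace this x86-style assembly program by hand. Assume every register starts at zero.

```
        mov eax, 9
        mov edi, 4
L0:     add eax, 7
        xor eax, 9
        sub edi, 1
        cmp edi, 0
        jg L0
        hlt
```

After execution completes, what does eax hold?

73

mov eax, 9 → eax=9
mov edi, 4 → edi=4
add eax, 7 → eax=9+7=16
xor eax, 9 → eax=16^9=25
sub edi, 1 → edi=4-1=3
cmp edi, 0  (cmp 3,0)
jg L0: taken
add eax, 7 → eax=25+7=32
xor eax, 9 → eax=32^9=41
sub edi, 1 → edi=3-1=2
cmp edi, 0  (cmp 2,0)
jg L0: taken
add eax, 7 → eax=41+7=48
xor eax, 9 → eax=48^9=57
sub edi, 1 → edi=2-1=1
cmp edi, 0  (cmp 1,0)
jg L0: taken
add eax, 7 → eax=57+7=64
xor eax, 9 → eax=64^9=73
sub edi, 1 → edi=1-1=0
cmp edi, 0  (cmp 0,0)
jg L0: not taken
halt.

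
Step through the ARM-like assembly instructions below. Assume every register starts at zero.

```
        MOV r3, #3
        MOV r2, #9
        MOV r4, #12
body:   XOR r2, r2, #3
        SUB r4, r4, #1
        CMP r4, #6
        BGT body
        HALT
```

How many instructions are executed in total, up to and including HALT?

MOV r3, #3 → r3=3
MOV r2, #9 → r2=9
MOV r4, #12 → r4=12
XOR r2, r2, #3 → r2=9^3=10
SUB r4, r4, #1 → r4=12-1=11
CMP r4, #6  (cmp 11,6)
BGT body: taken
XOR r2, r2, #3 → r2=10^3=9
SUB r4, r4, #1 → r4=11-1=10
CMP r4, #6  (cmp 10,6)
BGT body: taken
XOR r2, r2, #3 → r2=9^3=10
SUB r4, r4, #1 → r4=10-1=9
CMP r4, #6  (cmp 9,6)
BGT body: taken
XOR r2, r2, #3 → r2=10^3=9
SUB r4, r4, #1 → r4=9-1=8
CMP r4, #6  (cmp 8,6)
BGT body: taken
XOR r2, r2, #3 → r2=9^3=10
SUB r4, r4, #1 → r4=8-1=7
CMP r4, #6  (cmp 7,6)
BGT body: taken
XOR r2, r2, #3 → r2=10^3=9
SUB r4, r4, #1 → r4=7-1=6
CMP r4, #6  (cmp 6,6)
BGT body: not taken
halt.
Total executed instructions: 28.

28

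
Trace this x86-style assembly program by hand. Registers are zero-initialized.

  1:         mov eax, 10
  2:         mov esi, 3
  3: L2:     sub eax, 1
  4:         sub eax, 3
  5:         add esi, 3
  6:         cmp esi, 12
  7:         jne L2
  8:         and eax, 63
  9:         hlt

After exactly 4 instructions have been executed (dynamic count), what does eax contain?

after mov eax, 10: eax=10
after mov esi, 3: esi=3
after sub eax, 1: eax=10-1=9
after sub eax, 3: eax=9-3=6
After step 4: eax = 6.

6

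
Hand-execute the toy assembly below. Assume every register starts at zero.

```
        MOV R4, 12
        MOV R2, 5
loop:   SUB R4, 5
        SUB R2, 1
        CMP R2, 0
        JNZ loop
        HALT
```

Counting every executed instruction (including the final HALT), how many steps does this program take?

23

after MOV R4, 12: R4=12
after MOV R2, 5: R2=5
after SUB R4, 5: R4=12-5=7
after SUB R2, 1: R2=5-1=4
CMP R2, 0  (cmp 4,0)
JNZ loop: taken
after SUB R4, 5: R4=7-5=2
after SUB R2, 1: R2=4-1=3
CMP R2, 0  (cmp 3,0)
JNZ loop: taken
after SUB R4, 5: R4=2-5=-3
after SUB R2, 1: R2=3-1=2
CMP R2, 0  (cmp 2,0)
JNZ loop: taken
after SUB R4, 5: R4=(-3)-5=-8
after SUB R2, 1: R2=2-1=1
CMP R2, 0  (cmp 1,0)
JNZ loop: taken
after SUB R4, 5: R4=(-8)-5=-13
after SUB R2, 1: R2=1-1=0
CMP R2, 0  (cmp 0,0)
JNZ loop: not taken
halt.
Total executed instructions: 23.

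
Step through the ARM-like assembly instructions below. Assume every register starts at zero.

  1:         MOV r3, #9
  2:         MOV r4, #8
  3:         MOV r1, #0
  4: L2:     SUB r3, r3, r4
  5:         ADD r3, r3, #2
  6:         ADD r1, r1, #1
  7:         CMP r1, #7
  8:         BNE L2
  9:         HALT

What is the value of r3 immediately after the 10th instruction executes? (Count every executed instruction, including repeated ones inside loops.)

-3

after MOV r3, #9: r3=9
after MOV r4, #8: r4=8
after MOV r1, #0: r1=0
after SUB r3, r3, r4: r3=9-8=1
after ADD r3, r3, #2: r3=1+2=3
after ADD r1, r1, #1: r1=0+1=1
CMP r1, #7  (cmp 1,7)
BNE L2: taken
after SUB r3, r3, r4: r3=3-8=-5
after ADD r3, r3, #2: r3=(-5)+2=-3
After step 10: r3 = -3.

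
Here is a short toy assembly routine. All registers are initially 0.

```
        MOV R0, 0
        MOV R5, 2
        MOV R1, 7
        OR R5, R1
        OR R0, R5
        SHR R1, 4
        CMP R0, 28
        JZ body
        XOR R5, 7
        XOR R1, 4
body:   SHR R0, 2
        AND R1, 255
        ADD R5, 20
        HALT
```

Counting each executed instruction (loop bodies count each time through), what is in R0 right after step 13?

1

MOV R0, 0 → R0=0
MOV R5, 2 → R5=2
MOV R1, 7 → R1=7
OR R5, R1 → R5=2|7=7
OR R0, R5 → R0=0|7=7
SHR R1, 4 → R1=7>>4=0
CMP R0, 28  (cmp 7,28)
JZ body: not taken
XOR R5, 7 → R5=7^7=0
XOR R1, 4 → R1=0^4=4
SHR R0, 2 → R0=7>>2=1
AND R1, 255 → R1=4&255=4
ADD R5, 20 → R5=0+20=20
After step 13: R0 = 1.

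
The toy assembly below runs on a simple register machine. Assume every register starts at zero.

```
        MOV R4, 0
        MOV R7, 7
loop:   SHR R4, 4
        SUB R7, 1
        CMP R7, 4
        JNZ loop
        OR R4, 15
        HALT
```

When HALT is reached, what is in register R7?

R4=0
R7=7
R4=0>>4=0
R7=7-1=6
CMP R7, 4  (cmp 6,4)
JNZ loop: taken
R4=0>>4=0
R7=6-1=5
CMP R7, 4  (cmp 5,4)
JNZ loop: taken
R4=0>>4=0
R7=5-1=4
CMP R7, 4  (cmp 4,4)
JNZ loop: not taken
R4=0|15=15
halt.

4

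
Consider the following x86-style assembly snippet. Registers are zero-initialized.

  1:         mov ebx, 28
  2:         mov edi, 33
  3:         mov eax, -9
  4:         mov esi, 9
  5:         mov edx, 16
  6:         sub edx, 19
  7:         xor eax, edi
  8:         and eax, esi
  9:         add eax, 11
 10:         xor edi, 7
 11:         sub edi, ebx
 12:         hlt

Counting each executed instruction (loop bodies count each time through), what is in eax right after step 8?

mov ebx, 28 → ebx=28
mov edi, 33 → edi=33
mov eax, -9 → eax=-9
mov esi, 9 → esi=9
mov edx, 16 → edx=16
sub edx, 19 → edx=16-19=-3
xor eax, edi → eax=(-9)^33=-42
and eax, esi → eax=(-42)&9=0
After step 8: eax = 0.

0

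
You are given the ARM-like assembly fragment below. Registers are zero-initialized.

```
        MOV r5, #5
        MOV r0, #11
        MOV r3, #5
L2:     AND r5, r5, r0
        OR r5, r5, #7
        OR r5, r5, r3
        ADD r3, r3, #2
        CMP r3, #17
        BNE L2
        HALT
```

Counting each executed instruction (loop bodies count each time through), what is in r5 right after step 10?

r5=5
r0=11
r3=5
r5=5&11=1
r5=1|7=7
r5=7|5=7
r3=5+2=7
CMP r3, #17  (cmp 7,17)
BNE L2: taken
r5=7&11=3
After step 10: r5 = 3.

3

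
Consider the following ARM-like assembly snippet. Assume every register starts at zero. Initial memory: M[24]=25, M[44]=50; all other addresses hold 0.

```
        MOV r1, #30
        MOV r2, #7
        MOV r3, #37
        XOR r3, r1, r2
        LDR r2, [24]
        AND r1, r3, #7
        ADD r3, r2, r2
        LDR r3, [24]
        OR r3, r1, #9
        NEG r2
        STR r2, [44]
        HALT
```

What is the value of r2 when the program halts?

MOV r1, #30 → r1=30
MOV r2, #7 → r2=7
MOV r3, #37 → r3=37
XOR r3, r1, r2 → r3=30^7=25
LDR r2, [24] → r2=M[24]=25
AND r1, r3, #7 → r1=25&7=1
ADD r3, r2, r2 → r3=25+25=50
LDR r3, [24] → r3=M[24]=25
OR r3, r1, #9 → r3=1|9=9
NEG r2 → r2=-(25)=-25
STR r2, [44] → M[44]=-25
halt.

-25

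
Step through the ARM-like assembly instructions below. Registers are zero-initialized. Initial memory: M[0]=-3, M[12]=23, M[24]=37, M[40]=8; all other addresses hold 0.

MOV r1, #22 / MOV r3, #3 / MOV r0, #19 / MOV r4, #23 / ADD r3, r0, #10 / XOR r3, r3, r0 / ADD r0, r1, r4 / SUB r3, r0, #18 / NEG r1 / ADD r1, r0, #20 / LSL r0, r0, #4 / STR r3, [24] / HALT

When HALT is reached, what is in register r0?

720

r1=22
r3=3
r0=19
r4=23
r3=19+10=29
r3=29^19=14
r0=22+23=45
r3=45-18=27
r1=-(22)=-22
r1=45+20=65
r0=45<<4=720
STR r3, [24] → M[24]=27
halt.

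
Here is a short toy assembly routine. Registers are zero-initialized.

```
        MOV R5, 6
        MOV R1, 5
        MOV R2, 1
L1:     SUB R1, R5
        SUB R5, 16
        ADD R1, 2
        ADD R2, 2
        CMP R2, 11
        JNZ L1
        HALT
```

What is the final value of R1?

R5=6
R1=5
R2=1
R1=5-6=-1
R5=6-16=-10
R1=(-1)+2=1
R2=1+2=3
CMP R2, 11  (cmp 3,11)
JNZ L1: taken
R1=1-(-10)=11
R5=(-10)-16=-26
R1=11+2=13
R2=3+2=5
CMP R2, 11  (cmp 5,11)
JNZ L1: taken
R1=13-(-26)=39
R5=(-26)-16=-42
R1=39+2=41
R2=5+2=7
CMP R2, 11  (cmp 7,11)
JNZ L1: taken
R1=41-(-42)=83
R5=(-42)-16=-58
R1=83+2=85
R2=7+2=9
CMP R2, 11  (cmp 9,11)
JNZ L1: taken
R1=85-(-58)=143
R5=(-58)-16=-74
R1=143+2=145
R2=9+2=11
CMP R2, 11  (cmp 11,11)
JNZ L1: not taken
halt.

145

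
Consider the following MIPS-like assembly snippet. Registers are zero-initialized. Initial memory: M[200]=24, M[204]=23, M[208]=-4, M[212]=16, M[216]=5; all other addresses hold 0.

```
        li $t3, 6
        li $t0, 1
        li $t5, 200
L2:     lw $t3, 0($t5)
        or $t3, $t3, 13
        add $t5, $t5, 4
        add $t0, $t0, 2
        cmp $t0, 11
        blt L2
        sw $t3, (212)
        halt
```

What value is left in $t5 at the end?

220

$t3=6
$t0=1
$t5=200
$t3=M[200]=24
$t3=24|13=29
$t5=200+4=204
$t0=1+2=3
cmp $t0, 11  (cmp 3,11)
blt L2: taken
$t3=M[204]=23
$t3=23|13=31
$t5=204+4=208
$t0=3+2=5
cmp $t0, 11  (cmp 5,11)
blt L2: taken
$t3=M[208]=-4
$t3=(-4)|13=-3
$t5=208+4=212
$t0=5+2=7
cmp $t0, 11  (cmp 7,11)
blt L2: taken
$t3=M[212]=16
$t3=16|13=29
$t5=212+4=216
$t0=7+2=9
cmp $t0, 11  (cmp 9,11)
blt L2: taken
$t3=M[216]=5
$t3=5|13=13
$t5=216+4=220
$t0=9+2=11
cmp $t0, 11  (cmp 11,11)
blt L2: not taken
sw $t3, (212) → M[212]=13
halt.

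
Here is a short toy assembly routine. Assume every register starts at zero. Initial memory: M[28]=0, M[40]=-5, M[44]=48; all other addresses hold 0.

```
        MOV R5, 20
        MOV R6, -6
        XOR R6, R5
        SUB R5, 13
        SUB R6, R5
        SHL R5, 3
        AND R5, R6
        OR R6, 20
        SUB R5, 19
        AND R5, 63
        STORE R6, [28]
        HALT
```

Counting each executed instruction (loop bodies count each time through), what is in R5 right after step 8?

32

after MOV R5, 20: R5=20
after MOV R6, -6: R6=-6
after XOR R6, R5: R6=(-6)^20=-18
after SUB R5, 13: R5=20-13=7
after SUB R6, R5: R6=(-18)-7=-25
after SHL R5, 3: R5=7<<3=56
after AND R5, R6: R5=56&(-25)=32
after OR R6, 20: R6=(-25)|20=-9
After step 8: R5 = 32.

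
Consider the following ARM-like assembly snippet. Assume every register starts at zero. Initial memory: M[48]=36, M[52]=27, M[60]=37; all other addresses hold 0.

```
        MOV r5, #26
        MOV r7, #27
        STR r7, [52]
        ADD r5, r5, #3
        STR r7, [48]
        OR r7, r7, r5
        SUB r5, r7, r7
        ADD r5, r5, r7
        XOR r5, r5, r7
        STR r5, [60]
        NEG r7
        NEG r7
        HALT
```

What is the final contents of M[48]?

27

r5=26
r7=27
STR r7, [52] → M[52]=27
r5=26+3=29
STR r7, [48] → M[48]=27
r7=27|29=31
r5=31-31=0
r5=0+31=31
r5=31^31=0
STR r5, [60] → M[60]=0
r7=-(31)=-31
r7=-(-31)=31
halt.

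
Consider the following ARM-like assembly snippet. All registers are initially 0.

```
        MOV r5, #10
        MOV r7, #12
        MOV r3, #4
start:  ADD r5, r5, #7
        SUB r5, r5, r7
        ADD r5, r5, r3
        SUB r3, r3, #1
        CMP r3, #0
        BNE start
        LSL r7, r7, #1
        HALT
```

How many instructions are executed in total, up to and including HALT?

r5=10
r7=12
r3=4
r5=10+7=17
r5=17-12=5
r5=5+4=9
r3=4-1=3
CMP r3, #0  (cmp 3,0)
BNE start: taken
r5=9+7=16
r5=16-12=4
r5=4+3=7
r3=3-1=2
CMP r3, #0  (cmp 2,0)
BNE start: taken
r5=7+7=14
r5=14-12=2
r5=2+2=4
r3=2-1=1
CMP r3, #0  (cmp 1,0)
BNE start: taken
r5=4+7=11
r5=11-12=-1
r5=(-1)+1=0
r3=1-1=0
CMP r3, #0  (cmp 0,0)
BNE start: not taken
r7=12<<1=24
halt.
Total executed instructions: 29.

29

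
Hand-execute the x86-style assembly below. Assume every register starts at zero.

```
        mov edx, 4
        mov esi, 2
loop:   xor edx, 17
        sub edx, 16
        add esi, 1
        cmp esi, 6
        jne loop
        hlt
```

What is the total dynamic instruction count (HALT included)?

23

edx=4
esi=2
edx=4^17=21
edx=21-16=5
esi=2+1=3
cmp esi, 6  (cmp 3,6)
jne loop: taken
edx=5^17=20
edx=20-16=4
esi=3+1=4
cmp esi, 6  (cmp 4,6)
jne loop: taken
edx=4^17=21
edx=21-16=5
esi=4+1=5
cmp esi, 6  (cmp 5,6)
jne loop: taken
edx=5^17=20
edx=20-16=4
esi=5+1=6
cmp esi, 6  (cmp 6,6)
jne loop: not taken
halt.
Total executed instructions: 23.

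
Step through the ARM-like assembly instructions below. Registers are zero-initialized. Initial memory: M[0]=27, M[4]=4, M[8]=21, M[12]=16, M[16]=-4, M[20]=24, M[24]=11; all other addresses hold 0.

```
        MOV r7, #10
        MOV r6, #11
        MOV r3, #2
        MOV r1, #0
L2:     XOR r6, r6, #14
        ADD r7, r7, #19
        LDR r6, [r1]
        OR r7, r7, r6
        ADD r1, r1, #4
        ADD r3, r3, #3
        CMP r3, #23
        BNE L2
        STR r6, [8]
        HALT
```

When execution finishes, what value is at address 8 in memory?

MOV r7, #10 → r7=10
MOV r6, #11 → r6=11
MOV r3, #2 → r3=2
MOV r1, #0 → r1=0
XOR r6, r6, #14 → r6=11^14=5
ADD r7, r7, #19 → r7=10+19=29
LDR r6, [r1] → r6=M[0]=27
OR r7, r7, r6 → r7=29|27=31
ADD r1, r1, #4 → r1=0+4=4
ADD r3, r3, #3 → r3=2+3=5
CMP r3, #23  (cmp 5,23)
BNE L2: taken
XOR r6, r6, #14 → r6=27^14=21
ADD r7, r7, #19 → r7=31+19=50
LDR r6, [r1] → r6=M[4]=4
OR r7, r7, r6 → r7=50|4=54
ADD r1, r1, #4 → r1=4+4=8
ADD r3, r3, #3 → r3=5+3=8
CMP r3, #23  (cmp 8,23)
BNE L2: taken
XOR r6, r6, #14 → r6=4^14=10
ADD r7, r7, #19 → r7=54+19=73
LDR r6, [r1] → r6=M[8]=21
OR r7, r7, r6 → r7=73|21=93
ADD r1, r1, #4 → r1=8+4=12
ADD r3, r3, #3 → r3=8+3=11
CMP r3, #23  (cmp 11,23)
BNE L2: taken
XOR r6, r6, #14 → r6=21^14=27
ADD r7, r7, #19 → r7=93+19=112
LDR r6, [r1] → r6=M[12]=16
OR r7, r7, r6 → r7=112|16=112
ADD r1, r1, #4 → r1=12+4=16
ADD r3, r3, #3 → r3=11+3=14
CMP r3, #23  (cmp 14,23)
BNE L2: taken
XOR r6, r6, #14 → r6=16^14=30
ADD r7, r7, #19 → r7=112+19=131
LDR r6, [r1] → r6=M[16]=-4
OR r7, r7, r6 → r7=131|(-4)=-1
ADD r1, r1, #4 → r1=16+4=20
ADD r3, r3, #3 → r3=14+3=17
CMP r3, #23  (cmp 17,23)
BNE L2: taken
XOR r6, r6, #14 → r6=(-4)^14=-14
ADD r7, r7, #19 → r7=(-1)+19=18
LDR r6, [r1] → r6=M[20]=24
OR r7, r7, r6 → r7=18|24=26
ADD r1, r1, #4 → r1=20+4=24
ADD r3, r3, #3 → r3=17+3=20
CMP r3, #23  (cmp 20,23)
BNE L2: taken
XOR r6, r6, #14 → r6=24^14=22
ADD r7, r7, #19 → r7=26+19=45
LDR r6, [r1] → r6=M[24]=11
OR r7, r7, r6 → r7=45|11=47
ADD r1, r1, #4 → r1=24+4=28
ADD r3, r3, #3 → r3=20+3=23
CMP r3, #23  (cmp 23,23)
BNE L2: not taken
STR r6, [8] → M[8]=11
halt.

11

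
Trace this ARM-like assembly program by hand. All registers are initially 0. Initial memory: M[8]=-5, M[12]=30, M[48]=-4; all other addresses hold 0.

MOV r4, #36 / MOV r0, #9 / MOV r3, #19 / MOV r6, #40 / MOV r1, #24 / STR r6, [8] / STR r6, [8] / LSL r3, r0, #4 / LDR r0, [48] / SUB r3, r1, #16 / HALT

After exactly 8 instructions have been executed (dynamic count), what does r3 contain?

MOV r4, #36 → r4=36
MOV r0, #9 → r0=9
MOV r3, #19 → r3=19
MOV r6, #40 → r6=40
MOV r1, #24 → r1=24
STR r6, [8] → M[8]=40
STR r6, [8] → M[8]=40
LSL r3, r0, #4 → r3=9<<4=144
After step 8: r3 = 144.

144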